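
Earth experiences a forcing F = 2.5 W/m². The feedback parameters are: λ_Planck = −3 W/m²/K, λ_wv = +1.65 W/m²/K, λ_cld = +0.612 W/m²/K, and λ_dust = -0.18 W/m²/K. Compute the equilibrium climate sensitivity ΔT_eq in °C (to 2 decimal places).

Net feedback parameter λ = (−3) + (+1.65) + (+0.612) + (-0.18) = -0.918 W/m²/K.
ΔT = −F/λ = −2.5/(-0.918) = 2.72 °C.

2.72 °C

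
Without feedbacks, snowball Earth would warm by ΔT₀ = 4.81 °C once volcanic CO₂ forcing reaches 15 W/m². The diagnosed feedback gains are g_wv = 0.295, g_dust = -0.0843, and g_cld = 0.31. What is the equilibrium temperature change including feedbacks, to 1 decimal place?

Total gain g = 0.295 − 0.0843 + 0.31 = 0.5207.
Amplification A = 1/(1 − 0.5207) = 2.086.
ΔT = 4.81 × 2.086 = 10.0 °C.

10.0 °C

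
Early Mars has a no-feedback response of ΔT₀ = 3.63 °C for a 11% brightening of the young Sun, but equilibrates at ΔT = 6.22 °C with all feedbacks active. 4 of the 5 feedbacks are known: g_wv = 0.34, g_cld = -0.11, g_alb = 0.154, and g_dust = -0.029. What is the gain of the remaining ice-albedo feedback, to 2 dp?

0.06

Amplification A = ΔT/ΔT₀ = 6.22/3.63 = 1.713.
Total gain g = 1 − 1/A = 1 − 1/1.713 = 0.4162.
Known gains sum to 0.34 − 0.11 + 0.154 − 0.029 = 0.355.
g_ice = 0.4162 − 0.355 = 0.06.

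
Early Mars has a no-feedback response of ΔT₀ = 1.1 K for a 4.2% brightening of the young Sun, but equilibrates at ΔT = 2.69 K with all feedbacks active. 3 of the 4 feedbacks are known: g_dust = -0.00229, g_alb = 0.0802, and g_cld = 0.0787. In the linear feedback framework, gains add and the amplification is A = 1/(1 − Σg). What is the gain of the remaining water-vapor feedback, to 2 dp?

Amplification A = ΔT/ΔT₀ = 2.69/1.1 = 2.445.
Total gain g = 1 − 1/A = 1 − 1/2.445 = 0.591.
Known gains sum to -0.00229 + 0.0802 + 0.0787 = 0.15661.
g_wv = 0.591 − 0.15661 = 0.43.

0.43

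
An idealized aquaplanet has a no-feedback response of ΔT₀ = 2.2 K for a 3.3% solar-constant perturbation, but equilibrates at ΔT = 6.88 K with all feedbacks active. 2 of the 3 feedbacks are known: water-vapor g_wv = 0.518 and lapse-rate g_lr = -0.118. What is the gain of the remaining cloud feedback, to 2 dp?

Amplification A = ΔT/ΔT₀ = 6.88/2.2 = 3.127.
Total gain g = 1 − 1/A = 1 − 1/3.127 = 0.6802.
Known gains sum to 0.518 − 0.118 = 0.4.
g_cld = 0.6802 − 0.4 = 0.28.

0.28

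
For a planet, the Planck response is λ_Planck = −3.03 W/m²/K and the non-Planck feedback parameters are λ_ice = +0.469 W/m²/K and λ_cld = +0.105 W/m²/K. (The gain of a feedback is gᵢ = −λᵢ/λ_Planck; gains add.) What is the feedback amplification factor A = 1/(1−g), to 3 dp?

1.234

Convert to gains: g_ice = 0.469/3.03 = 0.1548; g_cld = 0.105/3.03 = 0.03465.
Total gain g = 0.18945.
A = 1/(1 − 0.18945) = 1.234.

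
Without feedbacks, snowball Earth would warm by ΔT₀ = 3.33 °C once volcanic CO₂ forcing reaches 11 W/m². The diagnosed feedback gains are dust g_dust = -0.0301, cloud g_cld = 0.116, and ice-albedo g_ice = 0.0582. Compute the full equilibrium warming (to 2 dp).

Total gain g = -0.0301 + 0.116 + 0.0582 = 0.1441.
Amplification A = 1/(1 − 0.1441) = 1.168.
ΔT = 3.33 × 1.168 = 3.89 °C.

3.89 °C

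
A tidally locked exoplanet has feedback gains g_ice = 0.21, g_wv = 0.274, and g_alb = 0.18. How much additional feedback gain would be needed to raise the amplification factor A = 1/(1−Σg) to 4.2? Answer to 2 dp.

0.10

Current total gain = 0.664.
Target gain for A = 4.2: g* = 1 − 1/4.2 = 0.7619.
Additional gain needed = 0.7619 − 0.664 = 0.10.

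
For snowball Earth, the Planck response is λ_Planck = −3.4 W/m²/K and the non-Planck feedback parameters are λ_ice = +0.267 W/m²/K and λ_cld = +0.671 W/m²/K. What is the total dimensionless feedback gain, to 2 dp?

Convert to gains: g_ice = 0.267/3.4 = 0.07853; g_cld = 0.671/3.4 = 0.1974.
Total gain g = 0.27593.

0.28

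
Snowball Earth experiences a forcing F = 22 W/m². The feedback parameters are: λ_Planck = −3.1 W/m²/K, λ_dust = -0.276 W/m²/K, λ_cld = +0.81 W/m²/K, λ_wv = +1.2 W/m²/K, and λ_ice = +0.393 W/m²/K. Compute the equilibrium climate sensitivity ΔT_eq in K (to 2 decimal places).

22.61 K

Net feedback parameter λ = (−3.1) + (-0.276) + (+0.81) + (+1.2) + (+0.393) = -0.973 W/m²/K.
ΔT = −F/λ = −22/(-0.973) = 22.61 K.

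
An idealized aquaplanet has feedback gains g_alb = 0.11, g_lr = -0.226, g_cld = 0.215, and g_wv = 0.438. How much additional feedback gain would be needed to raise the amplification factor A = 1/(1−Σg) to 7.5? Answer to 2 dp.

0.33

Current total gain = 0.537.
Target gain for A = 7.5: g* = 1 − 1/7.5 = 0.8667.
Additional gain needed = 0.8667 − 0.537 = 0.33.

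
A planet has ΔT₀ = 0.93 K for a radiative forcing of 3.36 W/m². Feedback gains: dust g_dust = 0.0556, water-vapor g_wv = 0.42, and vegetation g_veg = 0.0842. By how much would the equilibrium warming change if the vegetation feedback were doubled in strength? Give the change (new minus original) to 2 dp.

0.50 K

Original: g = 0.5598, ΔT = 0.93/(1−0.5598) = 2.1127 K.
With doubled vegetation: g' = 0.644, ΔT' = 0.93/(1−0.644) = 2.6124 K.
Change = 2.6124 − 2.1127 = 0.50 K.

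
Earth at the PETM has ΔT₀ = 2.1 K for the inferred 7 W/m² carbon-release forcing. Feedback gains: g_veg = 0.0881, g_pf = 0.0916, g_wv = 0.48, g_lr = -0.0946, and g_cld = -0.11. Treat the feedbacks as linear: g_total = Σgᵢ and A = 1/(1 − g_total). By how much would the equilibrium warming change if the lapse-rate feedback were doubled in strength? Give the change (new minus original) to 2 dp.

-0.57 K

Original: g = 0.4551, ΔT = 2.1/(1−0.4551) = 3.8539 K.
With doubled lapse-rate: g' = 0.3605, ΔT' = 2.1/(1−0.3605) = 3.2838 K.
Change = 3.2838 − 3.8539 = -0.57 K.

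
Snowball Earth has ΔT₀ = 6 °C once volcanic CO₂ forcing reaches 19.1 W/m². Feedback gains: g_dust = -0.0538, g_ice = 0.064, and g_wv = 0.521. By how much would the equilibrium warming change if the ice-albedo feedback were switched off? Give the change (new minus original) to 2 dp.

-1.54 °C

Original: g = 0.5312, ΔT = 6/(1−0.5312) = 12.7986 °C.
Without ice-albedo: g' = 0.4672, ΔT' = 6/(1−0.4672) = 11.2613 °C.
Change = 11.2613 − 12.7986 = -1.54 °C.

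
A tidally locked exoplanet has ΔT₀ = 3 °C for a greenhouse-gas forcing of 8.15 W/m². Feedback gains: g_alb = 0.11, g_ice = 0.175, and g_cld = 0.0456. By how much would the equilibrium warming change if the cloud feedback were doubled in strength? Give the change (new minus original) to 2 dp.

0.33 °C

Original: g = 0.3306, ΔT = 3/(1−0.3306) = 4.4816 °C.
With doubled cloud: g' = 0.3762, ΔT' = 3/(1−0.3762) = 4.8092 °C.
Change = 4.8092 − 4.4816 = 0.33 °C.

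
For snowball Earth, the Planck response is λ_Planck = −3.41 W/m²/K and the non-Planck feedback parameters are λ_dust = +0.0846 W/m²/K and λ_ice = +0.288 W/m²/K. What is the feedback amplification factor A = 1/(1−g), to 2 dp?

1.12

Convert to gains: g_dust = 0.0846/3.41 = 0.02481; g_ice = 0.288/3.41 = 0.08446.
Total gain g = 0.10927.
A = 1/(1 − 0.10927) = 1.12.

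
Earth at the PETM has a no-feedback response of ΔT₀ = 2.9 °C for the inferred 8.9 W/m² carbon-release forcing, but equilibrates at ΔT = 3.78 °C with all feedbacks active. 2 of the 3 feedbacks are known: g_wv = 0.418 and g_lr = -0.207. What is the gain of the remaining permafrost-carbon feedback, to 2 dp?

Amplification A = ΔT/ΔT₀ = 3.78/2.9 = 1.303.
Total gain g = 1 − 1/A = 1 − 1/1.303 = 0.2325.
Known gains sum to 0.418 − 0.207 = 0.211.
g_pf = 0.2325 − 0.211 = 0.02.

0.02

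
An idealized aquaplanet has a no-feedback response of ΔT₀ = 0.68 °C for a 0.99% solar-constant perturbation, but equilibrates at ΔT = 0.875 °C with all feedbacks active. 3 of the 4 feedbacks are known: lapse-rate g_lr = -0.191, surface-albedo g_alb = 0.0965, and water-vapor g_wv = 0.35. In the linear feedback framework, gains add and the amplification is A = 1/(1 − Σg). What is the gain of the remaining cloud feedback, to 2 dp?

-0.03

Amplification A = ΔT/ΔT₀ = 0.875/0.68 = 1.287.
Total gain g = 1 − 1/A = 1 − 1/1.287 = 0.223.
Known gains sum to -0.191 + 0.0965 + 0.35 = 0.2555.
g_cld = 0.223 − 0.2555 = -0.03.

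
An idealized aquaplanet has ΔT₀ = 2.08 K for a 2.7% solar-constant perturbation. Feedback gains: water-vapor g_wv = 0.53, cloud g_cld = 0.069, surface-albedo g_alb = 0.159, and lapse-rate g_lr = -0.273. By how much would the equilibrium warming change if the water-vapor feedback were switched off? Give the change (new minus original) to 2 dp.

-2.05 K

Original: g = 0.485, ΔT = 2.08/(1−0.485) = 4.0388 K.
Without water-vapor: g' = -0.045, ΔT' = 2.08/(1+0.045) = 1.9904 K.
Change = 1.9904 − 4.0388 = -2.05 K.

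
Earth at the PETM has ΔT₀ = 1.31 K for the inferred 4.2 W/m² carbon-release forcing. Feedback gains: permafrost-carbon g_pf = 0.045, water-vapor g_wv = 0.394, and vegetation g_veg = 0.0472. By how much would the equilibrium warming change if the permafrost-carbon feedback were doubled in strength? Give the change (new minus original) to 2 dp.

0.24 K

Original: g = 0.4862, ΔT = 1.31/(1−0.4862) = 2.5496 K.
With doubled permafrost-carbon: g' = 0.5312, ΔT' = 1.31/(1−0.5312) = 2.7944 K.
Change = 2.7944 − 2.5496 = 0.24 K.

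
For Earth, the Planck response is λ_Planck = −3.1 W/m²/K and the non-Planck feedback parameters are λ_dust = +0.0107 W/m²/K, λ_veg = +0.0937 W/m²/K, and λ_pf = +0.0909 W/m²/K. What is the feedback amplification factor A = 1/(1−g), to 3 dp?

Convert to gains: g_dust = 0.0107/3.1 = 0.003452; g_veg = 0.0937/3.1 = 0.03023; g_pf = 0.0909/3.1 = 0.02932.
Total gain g = 0.063002.
A = 1/(1 − 0.063002) = 1.067.

1.067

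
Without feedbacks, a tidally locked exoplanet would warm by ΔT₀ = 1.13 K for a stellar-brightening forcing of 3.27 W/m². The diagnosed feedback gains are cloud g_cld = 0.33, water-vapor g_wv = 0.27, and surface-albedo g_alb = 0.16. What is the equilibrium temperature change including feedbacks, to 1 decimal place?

4.7 K

Total gain g = 0.33 + 0.27 + 0.16 = 0.76.
Amplification A = 1/(1 − 0.76) = 4.167.
ΔT = 1.13 × 4.167 = 4.7 K.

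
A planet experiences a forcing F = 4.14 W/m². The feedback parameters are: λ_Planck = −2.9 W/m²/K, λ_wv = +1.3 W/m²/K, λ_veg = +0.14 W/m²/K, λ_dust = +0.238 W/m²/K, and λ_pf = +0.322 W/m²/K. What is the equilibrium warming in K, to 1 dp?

Net feedback parameter λ = (−2.9) + (+1.3) + (+0.14) + (+0.238) + (+0.322) = -0.9 W/m²/K.
ΔT = −F/λ = −4.14/(-0.9) = 4.6 K.

4.6 K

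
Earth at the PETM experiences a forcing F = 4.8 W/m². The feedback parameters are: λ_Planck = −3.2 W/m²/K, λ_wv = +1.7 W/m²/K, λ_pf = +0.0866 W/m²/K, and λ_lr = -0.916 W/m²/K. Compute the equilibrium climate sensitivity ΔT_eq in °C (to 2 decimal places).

Net feedback parameter λ = (−3.2) + (+1.7) + (+0.0866) + (-0.916) = -2.3294 W/m²/K.
ΔT = −F/λ = −4.8/(-2.3294) = 2.06 °C.

2.06 °C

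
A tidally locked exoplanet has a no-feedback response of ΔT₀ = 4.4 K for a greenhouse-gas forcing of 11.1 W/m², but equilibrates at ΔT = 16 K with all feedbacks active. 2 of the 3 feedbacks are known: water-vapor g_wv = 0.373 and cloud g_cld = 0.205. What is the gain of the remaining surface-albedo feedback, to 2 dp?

0.15

Amplification A = ΔT/ΔT₀ = 16/4.4 = 3.636.
Total gain g = 1 − 1/A = 1 − 1/3.636 = 0.725.
Known gains sum to 0.373 + 0.205 = 0.578.
g_alb = 0.725 − 0.578 = 0.15.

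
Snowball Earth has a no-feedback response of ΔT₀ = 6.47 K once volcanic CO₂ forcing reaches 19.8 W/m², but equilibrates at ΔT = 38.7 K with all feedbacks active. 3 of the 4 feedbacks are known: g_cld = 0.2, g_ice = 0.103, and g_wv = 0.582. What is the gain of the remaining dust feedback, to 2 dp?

-0.05

Amplification A = ΔT/ΔT₀ = 38.7/6.47 = 5.981.
Total gain g = 1 − 1/A = 1 − 1/5.981 = 0.8328.
Known gains sum to 0.2 + 0.103 + 0.582 = 0.885.
g_dust = 0.8328 − 0.885 = -0.05.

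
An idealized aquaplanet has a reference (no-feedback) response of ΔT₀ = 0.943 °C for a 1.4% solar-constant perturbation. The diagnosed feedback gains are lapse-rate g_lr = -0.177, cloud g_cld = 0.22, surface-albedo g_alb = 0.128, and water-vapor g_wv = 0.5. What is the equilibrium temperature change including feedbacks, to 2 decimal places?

Total gain g = -0.177 + 0.22 + 0.128 + 0.5 = 0.671.
Amplification A = 1/(1 − 0.671) = 3.04.
ΔT = 0.943 × 3.04 = 2.87 °C.

2.87 °C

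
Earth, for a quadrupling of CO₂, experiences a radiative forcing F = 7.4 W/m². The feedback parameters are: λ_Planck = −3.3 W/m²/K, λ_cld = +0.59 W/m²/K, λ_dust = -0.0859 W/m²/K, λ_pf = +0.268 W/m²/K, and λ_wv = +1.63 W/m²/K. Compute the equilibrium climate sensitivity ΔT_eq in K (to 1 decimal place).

8.2 K

Net feedback parameter λ = (−3.3) + (+0.59) + (-0.0859) + (+0.268) + (+1.63) = -0.8979 W/m²/K.
ΔT = −F/λ = −7.4/(-0.8979) = 8.2 K.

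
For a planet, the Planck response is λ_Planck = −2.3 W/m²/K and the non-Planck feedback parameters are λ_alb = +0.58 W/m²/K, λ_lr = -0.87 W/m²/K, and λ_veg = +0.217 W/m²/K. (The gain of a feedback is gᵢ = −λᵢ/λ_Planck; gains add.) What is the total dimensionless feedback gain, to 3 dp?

Convert to gains: g_alb = 0.58/2.3 = 0.2522; g_lr = -0.87/2.3 = -0.3783; g_veg = 0.217/2.3 = 0.09435.
Total gain g = -0.03175.

-0.032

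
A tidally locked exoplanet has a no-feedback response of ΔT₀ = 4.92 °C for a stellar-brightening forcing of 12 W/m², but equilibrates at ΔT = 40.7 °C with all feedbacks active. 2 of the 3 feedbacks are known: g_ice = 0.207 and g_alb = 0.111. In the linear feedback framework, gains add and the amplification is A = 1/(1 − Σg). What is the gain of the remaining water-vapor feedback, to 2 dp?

Amplification A = ΔT/ΔT₀ = 40.7/4.92 = 8.272.
Total gain g = 1 − 1/A = 1 − 1/8.272 = 0.8791.
Known gains sum to 0.207 + 0.111 = 0.318.
g_wv = 0.8791 − 0.318 = 0.56.

0.56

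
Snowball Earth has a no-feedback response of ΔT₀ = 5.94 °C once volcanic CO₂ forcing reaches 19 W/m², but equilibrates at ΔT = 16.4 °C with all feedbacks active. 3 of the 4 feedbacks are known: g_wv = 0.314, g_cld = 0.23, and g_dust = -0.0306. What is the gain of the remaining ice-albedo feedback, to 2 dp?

Amplification A = ΔT/ΔT₀ = 16.4/5.94 = 2.761.
Total gain g = 1 − 1/A = 1 − 1/2.761 = 0.6378.
Known gains sum to 0.314 + 0.23 − 0.0306 = 0.5134.
g_ice = 0.6378 − 0.5134 = 0.12.

0.12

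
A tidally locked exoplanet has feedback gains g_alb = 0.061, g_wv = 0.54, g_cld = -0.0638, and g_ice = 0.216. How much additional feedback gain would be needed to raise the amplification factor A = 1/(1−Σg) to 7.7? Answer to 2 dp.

Current total gain = 0.7532.
Target gain for A = 7.7: g* = 1 − 1/7.7 = 0.8701.
Additional gain needed = 0.8701 − 0.7532 = 0.12.

0.12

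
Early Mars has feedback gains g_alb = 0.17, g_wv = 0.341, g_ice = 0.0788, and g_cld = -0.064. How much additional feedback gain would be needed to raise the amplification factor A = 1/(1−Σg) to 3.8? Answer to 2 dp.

0.21

Current total gain = 0.5258.
Target gain for A = 3.8: g* = 1 − 1/3.8 = 0.7368.
Additional gain needed = 0.7368 − 0.5258 = 0.21.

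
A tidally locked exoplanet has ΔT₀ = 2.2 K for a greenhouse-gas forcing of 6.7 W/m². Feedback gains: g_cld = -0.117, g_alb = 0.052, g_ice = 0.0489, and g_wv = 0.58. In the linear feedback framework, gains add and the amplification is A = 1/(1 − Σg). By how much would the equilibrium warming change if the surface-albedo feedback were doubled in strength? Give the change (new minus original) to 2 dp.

Original: g = 0.5639, ΔT = 2.2/(1−0.5639) = 5.0447 K.
With doubled surface-albedo: g' = 0.6159, ΔT' = 2.2/(1−0.6159) = 5.7277 K.
Change = 5.7277 − 5.0447 = 0.68 K.

0.68 K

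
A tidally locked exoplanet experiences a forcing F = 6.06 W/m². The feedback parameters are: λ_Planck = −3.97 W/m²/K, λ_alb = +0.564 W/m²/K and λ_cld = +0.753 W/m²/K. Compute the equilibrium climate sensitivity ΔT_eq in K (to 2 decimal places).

Net feedback parameter λ = (−3.97) + (+0.564) + (+0.753) = -2.653 W/m²/K.
ΔT = −F/λ = −6.06/(-2.653) = 2.28 K.

2.28 K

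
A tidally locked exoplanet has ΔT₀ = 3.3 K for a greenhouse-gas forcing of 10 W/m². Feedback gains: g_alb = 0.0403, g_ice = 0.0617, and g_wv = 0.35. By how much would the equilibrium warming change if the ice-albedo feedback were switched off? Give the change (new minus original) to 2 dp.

Original: g = 0.452, ΔT = 3.3/(1−0.452) = 6.0219 K.
Without ice-albedo: g' = 0.3903, ΔT' = 3.3/(1−0.3903) = 5.4125 K.
Change = 5.4125 − 6.0219 = -0.61 K.

-0.61 K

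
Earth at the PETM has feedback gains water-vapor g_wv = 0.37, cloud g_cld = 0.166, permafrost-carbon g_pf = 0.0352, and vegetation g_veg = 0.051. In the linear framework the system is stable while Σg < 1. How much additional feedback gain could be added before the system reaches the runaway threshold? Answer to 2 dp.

Current total gain = 0.37 + 0.166 + 0.0352 + 0.051 = 0.6222.
Margin to runaway = 1 − 0.6222 = 0.38.

0.38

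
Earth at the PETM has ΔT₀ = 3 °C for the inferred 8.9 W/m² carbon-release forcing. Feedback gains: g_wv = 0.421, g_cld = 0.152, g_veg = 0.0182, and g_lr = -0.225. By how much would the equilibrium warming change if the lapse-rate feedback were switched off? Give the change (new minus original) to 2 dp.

Original: g = 0.3662, ΔT = 3/(1−0.3662) = 4.7334 °C.
Without lapse-rate: g' = 0.5912, ΔT' = 3/(1−0.5912) = 7.3386 °C.
Change = 7.3386 − 4.7334 = 2.61 °C.

2.61 °C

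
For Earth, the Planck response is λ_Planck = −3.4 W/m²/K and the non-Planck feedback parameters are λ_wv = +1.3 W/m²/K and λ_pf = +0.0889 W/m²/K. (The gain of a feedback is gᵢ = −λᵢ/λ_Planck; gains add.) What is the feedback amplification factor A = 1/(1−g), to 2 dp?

1.69

Convert to gains: g_wv = 1.3/3.4 = 0.3824; g_pf = 0.0889/3.4 = 0.02615.
Total gain g = 0.40855.
A = 1/(1 − 0.40855) = 1.69.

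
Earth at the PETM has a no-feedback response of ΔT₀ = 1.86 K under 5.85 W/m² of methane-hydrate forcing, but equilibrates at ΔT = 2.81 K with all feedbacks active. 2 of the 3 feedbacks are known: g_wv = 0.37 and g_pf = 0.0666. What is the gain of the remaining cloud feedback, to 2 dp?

-0.10

Amplification A = ΔT/ΔT₀ = 2.81/1.86 = 1.511.
Total gain g = 1 − 1/A = 1 − 1/1.511 = 0.3382.
Known gains sum to 0.37 + 0.0666 = 0.4366.
g_cld = 0.3382 − 0.4366 = -0.10.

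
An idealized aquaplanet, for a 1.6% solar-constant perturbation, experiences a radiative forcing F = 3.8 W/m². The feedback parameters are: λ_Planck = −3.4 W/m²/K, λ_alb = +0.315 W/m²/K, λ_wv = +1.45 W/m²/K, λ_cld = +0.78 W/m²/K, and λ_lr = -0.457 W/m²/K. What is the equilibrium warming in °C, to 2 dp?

Net feedback parameter λ = (−3.4) + (+0.315) + (+1.45) + (+0.78) + (-0.457) = -1.312 W/m²/K.
ΔT = −F/λ = −3.8/(-1.312) = 2.90 °C.

2.90 °C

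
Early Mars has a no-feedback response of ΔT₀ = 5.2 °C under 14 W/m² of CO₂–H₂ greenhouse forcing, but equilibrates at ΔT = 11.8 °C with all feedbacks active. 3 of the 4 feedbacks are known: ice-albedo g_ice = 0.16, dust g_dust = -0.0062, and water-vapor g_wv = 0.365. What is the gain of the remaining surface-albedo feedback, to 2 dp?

0.04

Amplification A = ΔT/ΔT₀ = 11.8/5.2 = 2.269.
Total gain g = 1 − 1/A = 1 − 1/2.269 = 0.5593.
Known gains sum to 0.16 − 0.0062 + 0.365 = 0.5188.
g_alb = 0.5593 − 0.5188 = 0.04.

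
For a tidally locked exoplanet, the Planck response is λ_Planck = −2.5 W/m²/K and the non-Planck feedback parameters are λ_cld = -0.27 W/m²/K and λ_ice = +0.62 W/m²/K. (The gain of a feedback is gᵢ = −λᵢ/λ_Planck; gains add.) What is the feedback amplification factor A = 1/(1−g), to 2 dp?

Convert to gains: g_cld = -0.27/2.5 = -0.108; g_ice = 0.62/2.5 = 0.248.
Total gain g = 0.14.
A = 1/(1 − 0.14) = 1.16.

1.16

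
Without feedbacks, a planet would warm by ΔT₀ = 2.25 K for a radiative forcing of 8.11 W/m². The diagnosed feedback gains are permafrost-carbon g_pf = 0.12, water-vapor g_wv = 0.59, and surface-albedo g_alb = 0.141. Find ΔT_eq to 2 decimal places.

15.10 K

Total gain g = 0.12 + 0.59 + 0.141 = 0.851.
Amplification A = 1/(1 − 0.851) = 6.711.
ΔT = 2.25 × 6.711 = 15.10 K.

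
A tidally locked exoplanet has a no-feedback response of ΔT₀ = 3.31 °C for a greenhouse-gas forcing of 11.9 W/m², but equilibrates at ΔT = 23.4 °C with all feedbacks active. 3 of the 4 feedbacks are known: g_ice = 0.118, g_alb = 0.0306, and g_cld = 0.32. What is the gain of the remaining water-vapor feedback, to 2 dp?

Amplification A = ΔT/ΔT₀ = 23.4/3.31 = 7.069.
Total gain g = 1 − 1/A = 1 − 1/7.069 = 0.8585.
Known gains sum to 0.118 + 0.0306 + 0.32 = 0.4686.
g_wv = 0.8585 − 0.4686 = 0.39.

0.39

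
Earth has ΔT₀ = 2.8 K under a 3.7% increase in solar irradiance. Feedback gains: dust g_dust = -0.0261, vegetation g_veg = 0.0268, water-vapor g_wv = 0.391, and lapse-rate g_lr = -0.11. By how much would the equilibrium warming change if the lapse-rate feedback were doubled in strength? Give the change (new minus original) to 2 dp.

Original: g = 0.2817, ΔT = 2.8/(1−0.2817) = 3.8981 K.
With doubled lapse-rate: g' = 0.1717, ΔT' = 2.8/(1−0.1717) = 3.3804 K.
Change = 3.3804 − 3.8981 = -0.52 K.

-0.52 K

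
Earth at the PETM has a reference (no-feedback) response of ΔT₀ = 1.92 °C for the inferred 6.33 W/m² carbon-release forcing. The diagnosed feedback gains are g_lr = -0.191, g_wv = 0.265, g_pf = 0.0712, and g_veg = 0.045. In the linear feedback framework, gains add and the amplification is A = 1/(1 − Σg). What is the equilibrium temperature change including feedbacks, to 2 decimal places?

Total gain g = -0.191 + 0.265 + 0.0712 + 0.045 = 0.1902.
Amplification A = 1/(1 − 0.1902) = 1.235.
ΔT = 1.92 × 1.235 = 2.37 °C.

2.37 °C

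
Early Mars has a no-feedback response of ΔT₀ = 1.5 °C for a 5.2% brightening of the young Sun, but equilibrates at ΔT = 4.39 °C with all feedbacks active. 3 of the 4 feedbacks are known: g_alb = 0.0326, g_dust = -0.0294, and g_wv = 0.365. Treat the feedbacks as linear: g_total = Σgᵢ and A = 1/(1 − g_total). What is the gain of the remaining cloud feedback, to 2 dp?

0.29

Amplification A = ΔT/ΔT₀ = 4.39/1.5 = 2.927.
Total gain g = 1 − 1/A = 1 − 1/2.927 = 0.6584.
Known gains sum to 0.0326 − 0.0294 + 0.365 = 0.3682.
g_cld = 0.6584 − 0.3682 = 0.29.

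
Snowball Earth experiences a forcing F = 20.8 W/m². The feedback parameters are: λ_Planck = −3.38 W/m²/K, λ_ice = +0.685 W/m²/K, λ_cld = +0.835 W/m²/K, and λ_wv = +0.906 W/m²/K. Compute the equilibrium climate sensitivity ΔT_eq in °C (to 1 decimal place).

21.8 °C

Net feedback parameter λ = (−3.38) + (+0.685) + (+0.835) + (+0.906) = -0.954 W/m²/K.
ΔT = −F/λ = −20.8/(-0.954) = 21.8 °C.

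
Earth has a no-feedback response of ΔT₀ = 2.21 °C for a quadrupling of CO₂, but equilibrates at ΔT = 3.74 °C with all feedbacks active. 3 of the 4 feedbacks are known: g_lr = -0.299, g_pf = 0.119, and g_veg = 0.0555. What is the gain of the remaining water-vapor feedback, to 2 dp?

0.53

Amplification A = ΔT/ΔT₀ = 3.74/2.21 = 1.692.
Total gain g = 1 − 1/A = 1 − 1/1.692 = 0.409.
Known gains sum to -0.299 + 0.119 + 0.0555 = -0.1245.
g_wv = 0.409 + 0.1245 = 0.53.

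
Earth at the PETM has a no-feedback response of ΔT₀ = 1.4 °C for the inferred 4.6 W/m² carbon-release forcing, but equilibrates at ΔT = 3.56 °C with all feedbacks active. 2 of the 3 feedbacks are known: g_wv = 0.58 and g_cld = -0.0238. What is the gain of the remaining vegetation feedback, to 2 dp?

0.05

Amplification A = ΔT/ΔT₀ = 3.56/1.4 = 2.543.
Total gain g = 1 − 1/A = 1 − 1/2.543 = 0.6068.
Known gains sum to 0.58 − 0.0238 = 0.5562.
g_veg = 0.6068 − 0.5562 = 0.05.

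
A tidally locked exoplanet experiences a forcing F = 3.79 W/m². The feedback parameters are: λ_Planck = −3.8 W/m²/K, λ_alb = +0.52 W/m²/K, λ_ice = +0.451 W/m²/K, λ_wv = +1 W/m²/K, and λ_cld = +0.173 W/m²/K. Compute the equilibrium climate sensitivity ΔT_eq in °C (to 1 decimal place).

Net feedback parameter λ = (−3.8) + (+0.52) + (+0.451) + (+1) + (+0.173) = -1.656 W/m²/K.
ΔT = −F/λ = −3.79/(-1.656) = 2.3 °C.

2.3 °C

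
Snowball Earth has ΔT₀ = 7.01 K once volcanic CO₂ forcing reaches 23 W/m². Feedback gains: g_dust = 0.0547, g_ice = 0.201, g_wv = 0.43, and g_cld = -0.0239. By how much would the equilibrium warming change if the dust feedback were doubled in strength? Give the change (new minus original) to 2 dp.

4.00 K

Original: g = 0.6618, ΔT = 7.01/(1−0.6618) = 20.7274 K.
With doubled dust: g' = 0.7165, ΔT' = 7.01/(1−0.7165) = 24.7266 K.
Change = 24.7266 − 20.7274 = 4.00 K.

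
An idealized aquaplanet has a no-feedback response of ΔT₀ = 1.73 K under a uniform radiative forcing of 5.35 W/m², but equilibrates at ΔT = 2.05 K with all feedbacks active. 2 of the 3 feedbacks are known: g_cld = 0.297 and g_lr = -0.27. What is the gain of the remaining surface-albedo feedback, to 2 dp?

0.13

Amplification A = ΔT/ΔT₀ = 2.05/1.73 = 1.185.
Total gain g = 1 − 1/A = 1 − 1/1.185 = 0.1561.
Known gains sum to 0.297 − 0.27 = 0.027.
g_alb = 0.1561 − 0.027 = 0.13.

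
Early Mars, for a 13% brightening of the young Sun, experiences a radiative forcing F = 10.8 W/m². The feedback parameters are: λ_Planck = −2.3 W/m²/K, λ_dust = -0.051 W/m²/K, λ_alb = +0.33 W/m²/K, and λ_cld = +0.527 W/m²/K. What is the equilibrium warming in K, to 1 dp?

7.2 K

Net feedback parameter λ = (−2.3) + (-0.051) + (+0.33) + (+0.527) = -1.494 W/m²/K.
ΔT = −F/λ = −10.8/(-1.494) = 7.2 K.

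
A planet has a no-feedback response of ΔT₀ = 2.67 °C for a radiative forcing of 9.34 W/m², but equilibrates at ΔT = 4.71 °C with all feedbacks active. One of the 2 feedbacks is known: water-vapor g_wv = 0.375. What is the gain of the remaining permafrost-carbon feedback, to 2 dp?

Amplification A = ΔT/ΔT₀ = 4.71/2.67 = 1.764.
Total gain g = 1 − 1/A = 1 − 1/1.764 = 0.4331.
The known gain is 0.375.
g_pf = 0.4331 − 0.375 = 0.06.

0.06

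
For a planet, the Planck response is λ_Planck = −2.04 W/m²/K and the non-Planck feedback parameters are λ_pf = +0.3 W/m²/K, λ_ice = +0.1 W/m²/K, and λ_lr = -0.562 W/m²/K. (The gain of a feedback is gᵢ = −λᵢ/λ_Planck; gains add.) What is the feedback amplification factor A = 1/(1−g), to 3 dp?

0.926

Convert to gains: g_pf = 0.3/2.04 = 0.1471; g_ice = 0.1/2.04 = 0.04902; g_lr = -0.562/2.04 = -0.2755.
Total gain g = -0.07938.
A = 1/(1 + 0.07938) = 0.926.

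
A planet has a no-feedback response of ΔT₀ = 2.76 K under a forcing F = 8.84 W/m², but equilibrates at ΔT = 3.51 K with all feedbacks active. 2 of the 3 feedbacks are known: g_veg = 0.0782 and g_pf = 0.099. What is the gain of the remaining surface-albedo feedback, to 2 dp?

Amplification A = ΔT/ΔT₀ = 3.51/2.76 = 1.272.
Total gain g = 1 − 1/A = 1 − 1/1.272 = 0.2138.
Known gains sum to 0.0782 + 0.099 = 0.1772.
g_alb = 0.2138 − 0.1772 = 0.04.

0.04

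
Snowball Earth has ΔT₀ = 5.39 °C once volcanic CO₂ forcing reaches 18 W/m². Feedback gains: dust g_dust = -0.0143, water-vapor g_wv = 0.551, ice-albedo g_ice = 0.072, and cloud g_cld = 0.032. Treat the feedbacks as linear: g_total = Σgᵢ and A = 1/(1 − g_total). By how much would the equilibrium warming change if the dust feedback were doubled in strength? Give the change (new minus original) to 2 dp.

-0.57 °C

Original: g = 0.6407, ΔT = 5.39/(1−0.6407) = 15.0014 °C.
With doubled dust: g' = 0.6264, ΔT' = 5.39/(1−0.6264) = 14.4272 °C.
Change = 14.4272 − 15.0014 = -0.57 °C.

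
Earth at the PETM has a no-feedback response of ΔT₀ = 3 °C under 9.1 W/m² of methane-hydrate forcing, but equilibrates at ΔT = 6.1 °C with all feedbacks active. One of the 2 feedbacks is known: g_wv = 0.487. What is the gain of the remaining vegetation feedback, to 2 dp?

0.02

Amplification A = ΔT/ΔT₀ = 6.1/3 = 2.033.
Total gain g = 1 − 1/A = 1 − 1/2.033 = 0.5081.
The known gain is 0.487.
g_veg = 0.5081 − 0.487 = 0.02.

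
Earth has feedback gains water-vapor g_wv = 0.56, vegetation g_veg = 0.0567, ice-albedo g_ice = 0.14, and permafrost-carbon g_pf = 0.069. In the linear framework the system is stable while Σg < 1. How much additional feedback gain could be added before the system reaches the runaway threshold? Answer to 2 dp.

0.17

Current total gain = 0.56 + 0.0567 + 0.14 + 0.069 = 0.8257.
Margin to runaway = 1 − 0.8257 = 0.17.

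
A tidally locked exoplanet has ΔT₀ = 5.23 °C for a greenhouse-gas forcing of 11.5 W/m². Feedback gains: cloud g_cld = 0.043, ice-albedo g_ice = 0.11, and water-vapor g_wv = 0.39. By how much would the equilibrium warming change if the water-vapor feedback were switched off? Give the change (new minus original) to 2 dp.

-5.27 °C

Original: g = 0.543, ΔT = 5.23/(1−0.543) = 11.4442 °C.
Without water-vapor: g' = 0.153, ΔT' = 5.23/(1−0.153) = 6.1747 °C.
Change = 6.1747 − 11.4442 = -5.27 °C.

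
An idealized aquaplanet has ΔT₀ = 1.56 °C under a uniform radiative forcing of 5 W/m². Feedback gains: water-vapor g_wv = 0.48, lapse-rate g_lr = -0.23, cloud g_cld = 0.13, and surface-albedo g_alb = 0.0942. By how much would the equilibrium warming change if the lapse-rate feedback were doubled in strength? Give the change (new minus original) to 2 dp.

Original: g = 0.4742, ΔT = 1.56/(1−0.4742) = 2.9669 °C.
With doubled lapse-rate: g' = 0.2442, ΔT' = 1.56/(1−0.2442) = 2.0640 °C.
Change = 2.0640 − 2.9669 = -0.90 °C.

-0.90 °C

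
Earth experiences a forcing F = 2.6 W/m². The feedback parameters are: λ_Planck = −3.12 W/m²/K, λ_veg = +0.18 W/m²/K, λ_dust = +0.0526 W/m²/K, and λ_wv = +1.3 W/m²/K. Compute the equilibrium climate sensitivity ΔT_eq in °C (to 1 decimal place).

1.6 °C

Net feedback parameter λ = (−3.12) + (+0.18) + (+0.0526) + (+1.3) = -1.5874 W/m²/K.
ΔT = −F/λ = −2.6/(-1.5874) = 1.6 °C.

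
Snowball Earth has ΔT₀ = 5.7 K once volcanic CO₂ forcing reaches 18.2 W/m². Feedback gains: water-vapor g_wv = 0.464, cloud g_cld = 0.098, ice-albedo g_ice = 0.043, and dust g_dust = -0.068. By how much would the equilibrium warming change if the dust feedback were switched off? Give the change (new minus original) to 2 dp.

Original: g = 0.537, ΔT = 5.7/(1−0.537) = 12.3110 K.
Without dust: g' = 0.605, ΔT' = 5.7/(1−0.605) = 14.4304 K.
Change = 14.4304 − 12.3110 = 2.12 K.

2.12 K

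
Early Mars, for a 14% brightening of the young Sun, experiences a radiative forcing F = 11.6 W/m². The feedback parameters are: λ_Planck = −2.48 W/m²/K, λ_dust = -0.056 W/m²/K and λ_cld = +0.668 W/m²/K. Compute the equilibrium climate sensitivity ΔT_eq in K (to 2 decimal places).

Net feedback parameter λ = (−2.48) + (-0.056) + (+0.668) = -1.868 W/m²/K.
ΔT = −F/λ = −11.6/(-1.868) = 6.21 K.

6.21 K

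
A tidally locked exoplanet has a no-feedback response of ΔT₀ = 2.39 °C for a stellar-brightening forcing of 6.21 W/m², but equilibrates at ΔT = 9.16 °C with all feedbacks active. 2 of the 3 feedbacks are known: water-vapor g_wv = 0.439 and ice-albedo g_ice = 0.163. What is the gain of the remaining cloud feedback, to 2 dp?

0.14

Amplification A = ΔT/ΔT₀ = 9.16/2.39 = 3.833.
Total gain g = 1 − 1/A = 1 − 1/3.833 = 0.7391.
Known gains sum to 0.439 + 0.163 = 0.602.
g_cld = 0.7391 − 0.602 = 0.14.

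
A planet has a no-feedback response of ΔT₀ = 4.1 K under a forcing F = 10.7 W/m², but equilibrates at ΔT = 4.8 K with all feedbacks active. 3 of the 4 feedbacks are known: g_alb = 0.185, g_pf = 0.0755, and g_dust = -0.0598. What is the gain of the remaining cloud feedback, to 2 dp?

-0.05

Amplification A = ΔT/ΔT₀ = 4.8/4.1 = 1.171.
Total gain g = 1 − 1/A = 1 − 1/1.171 = 0.146.
Known gains sum to 0.185 + 0.0755 − 0.0598 = 0.2007.
g_cld = 0.146 − 0.2007 = -0.05.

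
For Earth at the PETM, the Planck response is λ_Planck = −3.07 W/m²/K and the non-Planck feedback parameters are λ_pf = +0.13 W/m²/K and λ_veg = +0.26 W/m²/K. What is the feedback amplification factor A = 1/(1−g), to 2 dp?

1.15

Convert to gains: g_pf = 0.13/3.07 = 0.04235; g_veg = 0.26/3.07 = 0.08469.
Total gain g = 0.12704.
A = 1/(1 − 0.12704) = 1.15.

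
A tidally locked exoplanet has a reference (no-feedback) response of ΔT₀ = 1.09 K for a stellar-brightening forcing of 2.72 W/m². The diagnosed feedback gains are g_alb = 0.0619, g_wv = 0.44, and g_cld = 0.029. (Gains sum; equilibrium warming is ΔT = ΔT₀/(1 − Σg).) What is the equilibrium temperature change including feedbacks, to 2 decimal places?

Total gain g = 0.0619 + 0.44 + 0.029 = 0.5309.
Amplification A = 1/(1 − 0.5309) = 2.132.
ΔT = 1.09 × 2.132 = 2.32 K.

2.32 K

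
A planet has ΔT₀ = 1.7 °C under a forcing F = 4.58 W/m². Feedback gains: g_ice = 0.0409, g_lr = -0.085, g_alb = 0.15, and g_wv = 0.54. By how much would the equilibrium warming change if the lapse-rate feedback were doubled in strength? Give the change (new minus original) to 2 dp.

Original: g = 0.6459, ΔT = 1.7/(1−0.6459) = 4.8009 °C.
With doubled lapse-rate: g' = 0.5609, ΔT' = 1.7/(1−0.5609) = 3.8716 °C.
Change = 3.8716 − 4.8009 = -0.93 °C.

-0.93 °C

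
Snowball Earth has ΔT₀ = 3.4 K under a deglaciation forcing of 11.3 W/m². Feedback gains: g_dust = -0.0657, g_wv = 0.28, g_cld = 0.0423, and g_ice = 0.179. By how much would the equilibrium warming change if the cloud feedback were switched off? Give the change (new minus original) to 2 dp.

Original: g = 0.4356, ΔT = 3.4/(1−0.4356) = 6.0241 K.
Without cloud: g' = 0.3933, ΔT' = 3.4/(1−0.3933) = 5.6041 K.
Change = 5.6041 − 6.0241 = -0.42 K.

-0.42 K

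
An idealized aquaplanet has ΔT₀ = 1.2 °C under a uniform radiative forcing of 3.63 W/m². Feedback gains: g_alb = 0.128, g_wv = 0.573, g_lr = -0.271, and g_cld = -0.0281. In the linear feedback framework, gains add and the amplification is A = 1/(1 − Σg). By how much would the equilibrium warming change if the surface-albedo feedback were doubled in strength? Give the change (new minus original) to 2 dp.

Original: g = 0.4019, ΔT = 1.2/(1−0.4019) = 2.0064 °C.
With doubled surface-albedo: g' = 0.5299, ΔT' = 1.2/(1−0.5299) = 2.5526 °C.
Change = 2.5526 − 2.0064 = 0.55 °C.

0.55 °C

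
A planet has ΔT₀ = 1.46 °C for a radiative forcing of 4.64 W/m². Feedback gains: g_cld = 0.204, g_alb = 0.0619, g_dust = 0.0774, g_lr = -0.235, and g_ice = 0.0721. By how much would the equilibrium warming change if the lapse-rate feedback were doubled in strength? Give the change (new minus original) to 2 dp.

Original: g = 0.1804, ΔT = 1.46/(1−0.1804) = 1.7814 °C.
With doubled lapse-rate: g' = -0.0546, ΔT' = 1.46/(1+0.0546) = 1.3844 °C.
Change = 1.3844 − 1.7814 = -0.40 °C.

-0.40 °C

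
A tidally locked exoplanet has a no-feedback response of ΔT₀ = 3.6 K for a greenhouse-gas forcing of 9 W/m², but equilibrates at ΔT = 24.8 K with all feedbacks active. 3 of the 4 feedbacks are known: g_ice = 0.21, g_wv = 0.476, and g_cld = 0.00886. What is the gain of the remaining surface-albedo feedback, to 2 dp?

Amplification A = ΔT/ΔT₀ = 24.8/3.6 = 6.889.
Total gain g = 1 − 1/A = 1 − 1/6.889 = 0.8548.
Known gains sum to 0.21 + 0.476 + 0.00886 = 0.69486.
g_alb = 0.8548 − 0.69486 = 0.16.

0.16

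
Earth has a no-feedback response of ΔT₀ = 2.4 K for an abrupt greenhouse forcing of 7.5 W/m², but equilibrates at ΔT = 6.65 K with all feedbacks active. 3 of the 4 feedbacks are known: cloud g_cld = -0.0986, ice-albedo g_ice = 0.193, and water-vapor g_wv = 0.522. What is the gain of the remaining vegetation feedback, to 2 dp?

Amplification A = ΔT/ΔT₀ = 6.65/2.4 = 2.771.
Total gain g = 1 − 1/A = 1 − 1/2.771 = 0.6391.
Known gains sum to -0.0986 + 0.193 + 0.522 = 0.6164.
g_veg = 0.6391 − 0.6164 = 0.02.

0.02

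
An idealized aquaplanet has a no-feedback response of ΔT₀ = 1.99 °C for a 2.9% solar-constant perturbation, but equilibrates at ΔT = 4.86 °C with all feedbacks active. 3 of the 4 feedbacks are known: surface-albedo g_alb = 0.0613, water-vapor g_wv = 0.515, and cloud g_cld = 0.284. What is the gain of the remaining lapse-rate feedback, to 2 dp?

-0.27

Amplification A = ΔT/ΔT₀ = 4.86/1.99 = 2.442.
Total gain g = 1 − 1/A = 1 − 1/2.442 = 0.5905.
Known gains sum to 0.0613 + 0.515 + 0.284 = 0.8603.
g_lr = 0.5905 − 0.8603 = -0.27.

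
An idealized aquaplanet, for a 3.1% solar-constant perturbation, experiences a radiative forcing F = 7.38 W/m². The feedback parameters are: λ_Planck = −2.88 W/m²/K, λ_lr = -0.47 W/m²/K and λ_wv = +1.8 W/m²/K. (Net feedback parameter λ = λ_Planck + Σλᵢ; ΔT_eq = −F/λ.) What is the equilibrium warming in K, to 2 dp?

4.76 K

Net feedback parameter λ = (−2.88) + (-0.47) + (+1.8) = -1.55 W/m²/K.
ΔT = −F/λ = −7.38/(-1.55) = 4.76 K.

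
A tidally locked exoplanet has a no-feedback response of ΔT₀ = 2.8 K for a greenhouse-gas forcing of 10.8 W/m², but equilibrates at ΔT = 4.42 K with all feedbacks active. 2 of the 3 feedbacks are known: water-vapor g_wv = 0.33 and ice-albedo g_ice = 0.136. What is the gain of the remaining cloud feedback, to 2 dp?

-0.10

Amplification A = ΔT/ΔT₀ = 4.42/2.8 = 1.579.
Total gain g = 1 − 1/A = 1 − 1/1.579 = 0.3667.
Known gains sum to 0.33 + 0.136 = 0.466.
g_cld = 0.3667 − 0.466 = -0.10.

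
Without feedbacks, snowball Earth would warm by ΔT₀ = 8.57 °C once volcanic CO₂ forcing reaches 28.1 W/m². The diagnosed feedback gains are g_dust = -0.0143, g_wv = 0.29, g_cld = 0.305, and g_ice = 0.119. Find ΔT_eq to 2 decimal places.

28.54 °C

Total gain g = -0.0143 + 0.29 + 0.305 + 0.119 = 0.6997.
Amplification A = 1/(1 − 0.6997) = 3.33.
ΔT = 8.57 × 3.33 = 28.54 °C.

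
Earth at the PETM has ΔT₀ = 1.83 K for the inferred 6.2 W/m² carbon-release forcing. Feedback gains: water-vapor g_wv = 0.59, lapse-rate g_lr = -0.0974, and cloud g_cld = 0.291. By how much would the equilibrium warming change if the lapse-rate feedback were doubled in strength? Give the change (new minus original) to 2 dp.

Original: g = 0.7836, ΔT = 1.83/(1−0.7836) = 8.4566 K.
With doubled lapse-rate: g' = 0.6862, ΔT' = 1.83/(1−0.6862) = 5.8317 K.
Change = 5.8317 − 8.4566 = -2.62 K.

-2.62 K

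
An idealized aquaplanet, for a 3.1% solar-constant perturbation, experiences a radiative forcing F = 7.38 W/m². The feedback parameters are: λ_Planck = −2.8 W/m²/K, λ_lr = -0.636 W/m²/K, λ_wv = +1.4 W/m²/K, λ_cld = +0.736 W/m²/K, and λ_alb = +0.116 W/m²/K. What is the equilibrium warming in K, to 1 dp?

Net feedback parameter λ = (−2.8) + (-0.636) + (+1.4) + (+0.736) + (+0.116) = -1.184 W/m²/K.
ΔT = −F/λ = −7.38/(-1.184) = 6.2 K.

6.2 K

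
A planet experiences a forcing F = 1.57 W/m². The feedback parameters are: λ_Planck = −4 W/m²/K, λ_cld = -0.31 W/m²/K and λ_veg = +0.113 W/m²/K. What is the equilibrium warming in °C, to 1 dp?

0.4 °C

Net feedback parameter λ = (−4) + (-0.31) + (+0.113) = -4.197 W/m²/K.
ΔT = −F/λ = −1.57/(-4.197) = 0.4 °C.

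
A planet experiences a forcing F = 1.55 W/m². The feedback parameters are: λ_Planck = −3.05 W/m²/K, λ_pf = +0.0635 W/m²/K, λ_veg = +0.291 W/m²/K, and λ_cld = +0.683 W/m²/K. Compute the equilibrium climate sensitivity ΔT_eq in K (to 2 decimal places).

0.77 K

Net feedback parameter λ = (−3.05) + (+0.0635) + (+0.291) + (+0.683) = -2.0125 W/m²/K.
ΔT = −F/λ = −1.55/(-2.0125) = 0.77 K.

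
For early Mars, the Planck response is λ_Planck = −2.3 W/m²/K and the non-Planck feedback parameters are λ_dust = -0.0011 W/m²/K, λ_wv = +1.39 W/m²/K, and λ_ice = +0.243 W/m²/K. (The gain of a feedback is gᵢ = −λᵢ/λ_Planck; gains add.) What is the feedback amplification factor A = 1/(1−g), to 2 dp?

3.44

Convert to gains: g_dust = -0.0011/2.3 = -0.000478; g_wv = 1.39/2.3 = 0.6043; g_ice = 0.243/2.3 = 0.1057.
Total gain g = 0.709522.
A = 1/(1 − 0.709522) = 3.44.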